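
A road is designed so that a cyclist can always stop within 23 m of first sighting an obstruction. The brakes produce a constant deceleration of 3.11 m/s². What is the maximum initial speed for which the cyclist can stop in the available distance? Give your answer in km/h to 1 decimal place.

Maximum speed ≈ 43.1 km/h

v²/(2a) = d ⇒ v = √(2 × 3.110 × 23) = √143.06 = 11.9608 m/s.
11.9608 m/s × 3.6 = 43.059 km/h.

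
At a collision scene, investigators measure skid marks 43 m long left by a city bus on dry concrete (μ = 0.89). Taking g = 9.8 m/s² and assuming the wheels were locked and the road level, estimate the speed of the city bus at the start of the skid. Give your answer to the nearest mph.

Deceleration a = μg = 0.89 × 9.8 = 8.722 m/s².
v = √(2a·d) = √(2 × 8.722 × 43) = √750.092 = 27.3878 m/s.
= 27.3878 ÷ 0.44704 = 61.265 mph.

Initial speed ≈ 61 mph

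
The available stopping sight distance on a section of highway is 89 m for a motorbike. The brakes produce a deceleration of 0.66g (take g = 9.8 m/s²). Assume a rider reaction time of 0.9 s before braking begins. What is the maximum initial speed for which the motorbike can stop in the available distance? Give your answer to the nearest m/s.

a = 0.66 × 9.8 = 6.468 m/s².
Stopping distance: v·t_r + v²/(2a) = 89 with t_r = 0.9 s and a = 6.468 m/s².
So v² + 11.642 v − 1151.30 = 0.
Positive root: v = −a·t_r + √((a·t_r)² + 2a·d) = −5.821 + √(33.884 + 1151.30) = 28.6055 m/s.

Maximum speed ≈ 29 m/s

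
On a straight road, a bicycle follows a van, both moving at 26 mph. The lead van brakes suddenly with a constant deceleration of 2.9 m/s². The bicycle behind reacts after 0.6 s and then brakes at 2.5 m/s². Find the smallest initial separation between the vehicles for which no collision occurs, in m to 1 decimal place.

Minimum gap ≈ 10.7 m

26 mph × 0.44704 = 11.6230 m/s.
Leader travels v²/(2a_L) = 135.094 / 5.800 = 23.292 m before stopping.
Follower covers v·t_r = 11.6230 × 0.6 = 6.974 m while reacting, then v²/(2a_F) = 135.094 / 5.000 = 27.019 m while braking, for a total of 6.974 + 27.019 = 33.993 m.
Since a_F ≤ a_L and the follower starts braking later, the follower is never slower than the leader, so the closest approach is when both have stopped.
Minimum gap = 33.993 − 23.292 = 10.701 m.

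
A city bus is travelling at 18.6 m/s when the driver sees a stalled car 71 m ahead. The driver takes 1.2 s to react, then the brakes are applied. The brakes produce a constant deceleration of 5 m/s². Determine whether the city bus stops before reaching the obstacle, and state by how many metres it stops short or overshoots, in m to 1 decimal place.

Reaction distance = 18.6000 × 1.2 = 22.320 m.
Braking distance = v²/(2a) = 345.960 / 10.000 = 34.596 m.
Total stopping distance = 22.320 + 34.596 = 56.916 m, vs 71 m available — it stops with 71 − 56.916 = 14.084 m to spare.

Yes — it stops 14.1 m short of the obstacle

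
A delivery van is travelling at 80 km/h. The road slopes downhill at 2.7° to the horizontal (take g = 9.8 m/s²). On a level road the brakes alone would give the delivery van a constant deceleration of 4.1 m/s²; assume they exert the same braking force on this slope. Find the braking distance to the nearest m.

Braking distance ≈ 68 m

80 km/h ÷ 3.6 = 22.2222 m/s.
Gravity along the downhill slope reduces the braking deceleration: a_eff = 4.100 − 9.8·sin 2.7° = 4.100 − 0.462 = 3.638 m/s².
Braking distance = v²/(2a) = 22.2222² / (2 × 3.638) = 493.826 / 7.276 = 67.871 m.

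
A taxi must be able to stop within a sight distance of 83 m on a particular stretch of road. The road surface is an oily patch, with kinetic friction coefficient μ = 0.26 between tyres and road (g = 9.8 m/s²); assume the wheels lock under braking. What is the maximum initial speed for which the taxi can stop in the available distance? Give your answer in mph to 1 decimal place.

Maximum speed ≈ 46.0 mph

a = μg = 0.26 × 9.8 = 2.548 m/s².
v²/(2a) = d ⇒ v = √(2 × 2.548 × 83) = √422.97 = 20.5662 m/s.
20.5662 m/s ÷ 0.44704 = 46.005 mph.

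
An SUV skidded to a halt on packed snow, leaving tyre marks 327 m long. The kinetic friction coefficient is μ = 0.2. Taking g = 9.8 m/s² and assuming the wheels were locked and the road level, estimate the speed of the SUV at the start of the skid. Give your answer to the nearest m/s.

Deceleration a = μg = 0.2 × 9.8 = 1.960 m/s².
v = √(2a·d) = √(2 × 1.960 × 327) = √1281.840 = 35.8028 m/s.

Initial speed ≈ 36 m/s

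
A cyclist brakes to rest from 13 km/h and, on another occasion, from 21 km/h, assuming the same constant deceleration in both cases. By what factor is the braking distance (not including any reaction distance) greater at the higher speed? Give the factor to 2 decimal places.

Braking distance d = v²/(2a), so with a fixed, d ∝ v².
Factor = (21/13)² = 1.6154² = 2.6095.

Factor ≈ 2.61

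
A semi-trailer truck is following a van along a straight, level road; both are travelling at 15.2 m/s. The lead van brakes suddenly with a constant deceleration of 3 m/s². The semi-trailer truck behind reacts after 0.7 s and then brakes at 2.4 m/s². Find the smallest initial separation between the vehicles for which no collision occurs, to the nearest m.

Leader travels v²/(2a_L) = 231.040 / 6.000 = 38.507 m before stopping.
Follower covers v·t_r = 15.2000 × 0.7 = 10.640 m while reacting, then v²/(2a_F) = 231.040 / 4.800 = 48.133 m while braking, for a total of 10.640 + 48.133 = 58.773 m.
Since a_F ≤ a_L and the follower starts braking later, the follower is never slower than the leader, so the closest approach is when both have stopped.
Minimum gap = 58.773 − 38.507 = 20.266 m.

Minimum gap ≈ 20 m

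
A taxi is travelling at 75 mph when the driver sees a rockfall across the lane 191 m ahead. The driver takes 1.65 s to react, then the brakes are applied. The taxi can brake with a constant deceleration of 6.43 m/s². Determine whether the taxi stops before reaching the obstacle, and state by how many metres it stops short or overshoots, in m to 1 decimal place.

Yes — it stops 48.3 m short of the obstacle

75 mph × 0.44704 = 33.5280 m/s.
Reaction distance = 33.5280 × 1.65 = 55.321 m.
Braking distance = v²/(2a) = 1124.127 / 12.860 = 87.413 m.
Total stopping distance = 55.321 + 87.413 = 142.734 m, vs 191 m available — it stops with 191 − 142.734 = 48.266 m to spare.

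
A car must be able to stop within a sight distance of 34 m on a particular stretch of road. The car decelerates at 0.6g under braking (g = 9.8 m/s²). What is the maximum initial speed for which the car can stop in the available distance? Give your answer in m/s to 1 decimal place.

Maximum speed ≈ 20.0 m/s

a = 0.6 × 9.8 = 5.880 m/s².
v²/(2a) = d ⇒ v = √(2 × 5.880 × 34) = √399.84 = 19.9960 m/s.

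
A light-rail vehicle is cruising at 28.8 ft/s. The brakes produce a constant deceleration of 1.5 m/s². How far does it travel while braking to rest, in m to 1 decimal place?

Braking distance ≈ 25.7 m

28.8 ft/s × 0.3048 = 8.7782 m/s.
Braking distance = v²/(2a) = 8.7782² / (2 × 1.500) = 77.057 / 3.000 = 25.686 m.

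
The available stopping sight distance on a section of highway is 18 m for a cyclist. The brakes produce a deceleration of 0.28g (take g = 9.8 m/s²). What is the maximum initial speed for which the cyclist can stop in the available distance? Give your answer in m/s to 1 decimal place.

Maximum speed ≈ 9.9 m/s

a = 0.28 × 9.8 = 2.744 m/s².
v²/(2a) = d ⇒ v = √(2 × 2.744 × 18) = √98.78 = 9.9388 m/s.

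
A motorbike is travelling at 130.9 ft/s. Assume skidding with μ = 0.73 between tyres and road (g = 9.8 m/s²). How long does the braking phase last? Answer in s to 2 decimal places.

130.9 ft/s × 0.3048 = 39.8983 m/s.
a = μg = 0.73 × 9.8 = 7.154 m/s².
Braking time = v/a = 39.8983 / 7.154 = 5.577 s.

Braking time ≈ 5.58 s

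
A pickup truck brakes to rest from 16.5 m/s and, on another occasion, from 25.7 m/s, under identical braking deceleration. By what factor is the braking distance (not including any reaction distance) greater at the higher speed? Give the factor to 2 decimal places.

Braking distance d = v²/(2a), so with a fixed, d ∝ v².
Factor = (25.7/16.5)² = 1.5576² = 2.4261.

Factor ≈ 2.43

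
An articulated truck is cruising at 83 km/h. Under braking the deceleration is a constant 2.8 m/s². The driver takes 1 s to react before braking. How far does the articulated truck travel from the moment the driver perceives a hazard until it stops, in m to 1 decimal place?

83 km/h ÷ 3.6 = 23.0556 m/s.
Reaction distance = v·t_r = 23.0556 × 1 = 23.056 m.
Braking distance = v²/(2a) = 23.0556² / (2 × 2.800) = 531.561 / 5.600 = 94.922 m.
Total = 23.056 + 94.922 = 117.978 m.

Total stopping distance ≈ 118.0 m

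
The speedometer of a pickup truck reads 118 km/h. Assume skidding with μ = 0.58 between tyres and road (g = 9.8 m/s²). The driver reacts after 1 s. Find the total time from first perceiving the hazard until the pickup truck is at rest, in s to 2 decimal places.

118 km/h ÷ 3.6 = 32.7778 m/s.
a = μg = 0.58 × 9.8 = 5.684 m/s².
Braking time = v/a = 32.7778 / 5.684 = 5.767 s.
Total = 1 + 5.767 = 6.767 s.

Total time ≈ 6.77 s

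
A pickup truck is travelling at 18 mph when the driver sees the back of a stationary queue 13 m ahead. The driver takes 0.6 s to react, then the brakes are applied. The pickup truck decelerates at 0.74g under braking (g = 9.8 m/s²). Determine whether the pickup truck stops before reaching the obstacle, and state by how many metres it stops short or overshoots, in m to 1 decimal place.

Yes — it stops 3.7 m short of the obstacle

18 mph × 0.44704 = 8.0467 m/s.
a = 0.74 × 9.8 = 7.252 m/s².
Reaction distance = 8.0467 × 0.6 = 4.828 m.
Braking distance = v²/(2a) = 64.749 / 14.504 = 4.464 m.
Total stopping distance = 4.828 + 4.464 = 9.292 m, vs 13 m available — it stops with 13 − 9.292 = 3.708 m to spare.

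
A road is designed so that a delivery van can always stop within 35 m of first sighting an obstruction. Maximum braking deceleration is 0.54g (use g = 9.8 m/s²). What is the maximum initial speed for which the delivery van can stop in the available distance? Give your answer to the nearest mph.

a = 0.54 × 9.8 = 5.292 m/s².
v²/(2a) = d ⇒ v = √(2 × 5.292 × 35) = √370.44 = 19.2468 m/s.
19.2468 m/s ÷ 0.44704 = 43.054 mph.

Maximum speed ≈ 43 mph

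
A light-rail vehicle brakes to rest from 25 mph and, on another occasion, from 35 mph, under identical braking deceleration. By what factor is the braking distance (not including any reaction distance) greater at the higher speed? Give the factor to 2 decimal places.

Braking distance d = v²/(2a), so with a fixed, d ∝ v².
Factor = (35/25)² = 1.4000² = 1.9600.

Factor ≈ 1.96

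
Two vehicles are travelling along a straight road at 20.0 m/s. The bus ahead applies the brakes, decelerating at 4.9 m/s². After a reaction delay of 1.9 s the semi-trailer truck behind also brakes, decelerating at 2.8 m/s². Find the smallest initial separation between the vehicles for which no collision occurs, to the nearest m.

Minimum gap ≈ 69 m

Leader travels v²/(2a_L) = 400.000 / 9.800 = 40.816 m before stopping.
Follower covers v·t_r = 20.0000 × 1.9 = 38.000 m while reacting, then v²/(2a_F) = 400.000 / 5.600 = 71.429 m while braking, for a total of 38.000 + 71.429 = 109.429 m.
Since a_F ≤ a_L and the follower starts braking later, the follower is never slower than the leader, so the closest approach is when both have stopped.
Minimum gap = 109.429 − 40.816 = 68.613 m.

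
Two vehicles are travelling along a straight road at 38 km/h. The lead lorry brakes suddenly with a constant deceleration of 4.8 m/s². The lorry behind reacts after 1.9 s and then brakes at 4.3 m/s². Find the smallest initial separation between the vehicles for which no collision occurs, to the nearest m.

Minimum gap ≈ 21 m

38 km/h ÷ 3.6 = 10.5556 m/s.
Leader travels v²/(2a_L) = 111.421 / 9.600 = 11.606 m before stopping.
Follower covers v·t_r = 10.5556 × 1.9 = 20.056 m while reacting, then v²/(2a_F) = 111.421 / 8.600 = 12.956 m while braking, for a total of 20.056 + 12.956 = 33.012 m.
Since a_F ≤ a_L and the follower starts braking later, the follower is never slower than the leader, so the closest approach is when both have stopped.
Minimum gap = 33.012 − 11.606 = 21.406 m.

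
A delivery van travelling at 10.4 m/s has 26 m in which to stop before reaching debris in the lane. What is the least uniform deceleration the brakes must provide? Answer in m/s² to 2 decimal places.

v² = 2a·d ⇒ a = v²/(2d) = 10.4000² / (2 × 26.000) = 108.160 / 52.000 = 2.0800 m/s².

Required deceleration ≈ 2.08 m/s²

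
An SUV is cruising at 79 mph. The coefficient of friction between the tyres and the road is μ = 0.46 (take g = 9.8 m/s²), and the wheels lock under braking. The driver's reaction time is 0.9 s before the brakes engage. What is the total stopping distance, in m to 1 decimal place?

79 mph × 0.44704 = 35.3162 m/s.
a = μg = 0.46 × 9.8 = 4.508 m/s².
Reaction distance = v·t_r = 35.3162 × 0.9 = 31.785 m.
Braking distance = v²/(2a) = 35.3162² / (2 × 4.508) = 1247.234 / 9.016 = 138.336 m.
Total = 31.785 + 138.336 = 170.121 m.

Total stopping distance ≈ 170.1 m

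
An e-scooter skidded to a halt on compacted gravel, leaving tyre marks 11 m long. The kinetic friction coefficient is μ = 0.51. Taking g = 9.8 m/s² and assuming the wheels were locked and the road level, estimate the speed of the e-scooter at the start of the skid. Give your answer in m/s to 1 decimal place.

Initial speed ≈ 10.5 m/s

Deceleration a = μg = 0.51 × 9.8 = 4.998 m/s².
v = √(2a·d) = √(2 × 4.998 × 11) = √109.956 = 10.4860 m/s.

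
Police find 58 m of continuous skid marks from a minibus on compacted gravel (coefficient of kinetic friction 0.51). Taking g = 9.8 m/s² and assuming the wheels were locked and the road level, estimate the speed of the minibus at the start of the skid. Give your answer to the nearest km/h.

Initial speed ≈ 87 km/h

Deceleration a = μg = 0.51 × 9.8 = 4.998 m/s².
v = √(2a·d) = √(2 × 4.998 × 58) = √579.768 = 24.0784 m/s.
= 24.0784 × 3.6 = 86.682 km/h.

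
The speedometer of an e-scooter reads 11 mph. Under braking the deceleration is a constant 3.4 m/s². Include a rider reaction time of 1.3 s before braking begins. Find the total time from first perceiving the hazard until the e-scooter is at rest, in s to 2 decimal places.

Total time ≈ 2.75 s

11 mph × 0.44704 = 4.9174 m/s.
Braking time = v/a = 4.9174 / 3.400 = 1.446 s.
Total = 1.3 + 1.446 = 2.746 s.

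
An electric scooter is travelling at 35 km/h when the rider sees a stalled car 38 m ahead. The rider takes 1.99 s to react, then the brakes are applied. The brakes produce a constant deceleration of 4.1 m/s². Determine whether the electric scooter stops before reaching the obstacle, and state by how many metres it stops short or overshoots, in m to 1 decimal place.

Yes — it stops 7.1 m short of the obstacle

35 km/h ÷ 3.6 = 9.7222 m/s.
Reaction distance = 9.7222 × 1.99 = 19.347 m.
Braking distance = v²/(2a) = 94.521 / 8.200 = 11.527 m.
Total stopping distance = 19.347 + 11.527 = 30.874 m, vs 38 m available — it stops with 38 − 30.874 = 7.126 m to spare.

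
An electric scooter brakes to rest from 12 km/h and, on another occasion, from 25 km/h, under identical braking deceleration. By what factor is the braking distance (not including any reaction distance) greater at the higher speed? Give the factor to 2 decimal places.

Factor ≈ 4.34

Braking distance d = v²/(2a), so with a fixed, d ∝ v².
Factor = (25/12)² = 2.0833² = 4.3401.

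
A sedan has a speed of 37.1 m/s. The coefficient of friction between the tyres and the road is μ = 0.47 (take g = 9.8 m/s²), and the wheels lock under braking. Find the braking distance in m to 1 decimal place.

Braking distance ≈ 149.4 m

a = μg = 0.47 × 9.8 = 4.606 m/s².
Braking distance = v²/(2a) = 37.1000² / (2 × 4.606) = 1376.410 / 9.212 = 149.415 m.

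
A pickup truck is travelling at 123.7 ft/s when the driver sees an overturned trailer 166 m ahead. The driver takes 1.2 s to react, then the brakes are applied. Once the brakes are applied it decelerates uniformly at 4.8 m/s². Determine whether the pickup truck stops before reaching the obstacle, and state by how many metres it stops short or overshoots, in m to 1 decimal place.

123.7 ft/s × 0.3048 = 37.7038 m/s.
Reaction distance = 37.7038 × 1.2 = 45.245 m.
Braking distance = v²/(2a) = 1421.577 / 9.600 = 148.081 m.
Total stopping distance = 45.245 + 148.081 = 193.326 m, vs 166 m available — it cannot stop in time and overshoots by 193.326 − 166 = 27.326 m.

No — it overshoots by 27.3 m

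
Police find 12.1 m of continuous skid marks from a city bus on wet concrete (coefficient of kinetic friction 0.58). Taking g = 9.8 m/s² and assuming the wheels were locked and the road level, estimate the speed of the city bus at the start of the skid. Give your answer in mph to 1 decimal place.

Deceleration a = μg = 0.58 × 9.8 = 5.684 m/s².
v = √(2a·d) = √(2 × 5.684 × 12.1) = √137.553 = 11.7283 m/s.
= 11.7283 ÷ 0.44704 = 26.235 mph.

Initial speed ≈ 26.2 mph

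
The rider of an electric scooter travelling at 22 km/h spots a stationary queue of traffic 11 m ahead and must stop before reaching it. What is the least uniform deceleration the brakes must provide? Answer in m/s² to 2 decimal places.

22 km/h ÷ 3.6 = 6.1111 m/s.
v² = 2a·d ⇒ a = v²/(2d) = 6.1111² / (2 × 11.000) = 37.346 / 22.000 = 1.6975 m/s².

Required deceleration ≈ 1.70 m/s²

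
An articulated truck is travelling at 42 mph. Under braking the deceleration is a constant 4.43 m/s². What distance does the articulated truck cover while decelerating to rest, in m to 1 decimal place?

Braking distance ≈ 39.8 m

42 mph × 0.44704 = 18.7757 m/s.
Braking distance = v²/(2a) = 18.7757² / (2 × 4.430) = 352.527 / 8.860 = 39.789 m.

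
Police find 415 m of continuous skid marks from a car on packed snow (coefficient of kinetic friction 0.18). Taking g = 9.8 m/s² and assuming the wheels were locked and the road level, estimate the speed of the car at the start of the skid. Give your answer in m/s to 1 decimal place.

Deceleration a = μg = 0.18 × 9.8 = 1.764 m/s².
v = √(2a·d) = √(2 × 1.764 × 415) = √1464.120 = 38.2638 m/s.

Initial speed ≈ 38.3 m/s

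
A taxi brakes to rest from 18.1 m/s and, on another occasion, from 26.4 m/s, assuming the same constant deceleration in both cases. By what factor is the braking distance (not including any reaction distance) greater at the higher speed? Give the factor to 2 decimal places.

Factor ≈ 2.13

Braking distance d = v²/(2a), so with a fixed, d ∝ v².
Factor = (26.4/18.1)² = 1.4586² = 2.1275.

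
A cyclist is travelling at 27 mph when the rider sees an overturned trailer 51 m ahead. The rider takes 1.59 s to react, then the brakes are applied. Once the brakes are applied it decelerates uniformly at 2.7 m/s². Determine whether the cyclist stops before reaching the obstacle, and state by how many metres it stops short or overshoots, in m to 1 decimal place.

Yes — it stops 4.8 m short of the obstacle

27 mph × 0.44704 = 12.0701 m/s.
Reaction distance = 12.0701 × 1.59 = 19.191 m.
Braking distance = v²/(2a) = 145.687 / 5.400 = 26.979 m.
Total stopping distance = 19.191 + 26.979 = 46.170 m, vs 51 m available — it stops with 51 − 46.170 = 4.830 m to spare.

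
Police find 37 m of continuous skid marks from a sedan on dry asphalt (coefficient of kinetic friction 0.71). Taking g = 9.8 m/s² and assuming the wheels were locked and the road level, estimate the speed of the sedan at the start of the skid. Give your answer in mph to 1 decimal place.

Deceleration a = μg = 0.71 × 9.8 = 6.958 m/s².
v = √(2a·d) = √(2 × 6.958 × 37) = √514.892 = 22.6912 m/s.
= 22.6912 ÷ 0.44704 = 50.759 mph.

Initial speed ≈ 50.8 mph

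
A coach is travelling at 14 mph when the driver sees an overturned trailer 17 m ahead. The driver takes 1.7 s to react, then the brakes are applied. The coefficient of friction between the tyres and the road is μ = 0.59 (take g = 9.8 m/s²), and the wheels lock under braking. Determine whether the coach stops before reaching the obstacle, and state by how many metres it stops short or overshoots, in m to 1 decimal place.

Yes — it stops 3.0 m short of the obstacle

14 mph × 0.44704 = 6.2586 m/s.
a = μg = 0.59 × 9.8 = 5.782 m/s².
Reaction distance = 6.2586 × 1.7 = 10.640 m.
Braking distance = v²/(2a) = 39.170 / 11.564 = 3.387 m.
Total stopping distance = 10.640 + 3.387 = 14.027 m, vs 17 m available — it stops with 17 − 14.027 = 2.973 m to spare.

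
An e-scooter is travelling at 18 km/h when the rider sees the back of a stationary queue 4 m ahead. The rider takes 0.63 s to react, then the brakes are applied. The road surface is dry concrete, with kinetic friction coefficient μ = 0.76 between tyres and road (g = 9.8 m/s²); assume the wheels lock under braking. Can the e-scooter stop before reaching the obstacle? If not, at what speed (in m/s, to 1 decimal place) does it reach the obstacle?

18 km/h ÷ 3.6 = 5.0000 m/s.
a = μg = 0.76 × 9.8 = 7.448 m/s².
Reaction distance = 5.0000 × 0.63 = 3.150 m.
Braking distance needed to stop: v²/(2a) = 25.000 / 14.896 = 1.678 m, so total needed = 3.150 + 1.678 = 4.828 m > 4 m — it cannot stop.
Distance remaining when braking begins: 4 − 3.150 = 0.850 m.
v² = v₀² − 2a·d = 25.000 − 2 × 7.448 × 0.850 = 12.338 m²/s².
v = √12.338 = 3.513 m/s.

No — it strikes the obstacle at 3.5 m/s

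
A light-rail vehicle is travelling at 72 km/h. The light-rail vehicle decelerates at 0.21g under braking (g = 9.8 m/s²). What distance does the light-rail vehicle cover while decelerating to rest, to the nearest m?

72 km/h ÷ 3.6 = 20.0000 m/s.
a = 0.21 × 9.8 = 2.058 m/s².
Braking distance = v²/(2a) = 20.0000² / (2 × 2.058) = 400.000 / 4.116 = 97.182 m.

Braking distance ≈ 97 m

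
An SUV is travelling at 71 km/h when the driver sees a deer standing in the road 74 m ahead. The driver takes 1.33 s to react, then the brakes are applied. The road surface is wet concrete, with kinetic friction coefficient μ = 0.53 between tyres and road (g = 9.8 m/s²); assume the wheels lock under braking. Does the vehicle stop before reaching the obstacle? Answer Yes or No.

Yes

71 km/h ÷ 3.6 = 19.7222 m/s.
a = μg = 0.53 × 9.8 = 5.194 m/s².
Reaction distance = 19.7222 × 1.33 = 26.231 m.
Braking distance = v²/(2a) = 388.965 / 10.388 = 37.444 m.
Total stopping distance = 26.231 + 37.444 = 63.675 m, vs 74 m available — it stops with 74 − 63.675 = 10.325 m to spare.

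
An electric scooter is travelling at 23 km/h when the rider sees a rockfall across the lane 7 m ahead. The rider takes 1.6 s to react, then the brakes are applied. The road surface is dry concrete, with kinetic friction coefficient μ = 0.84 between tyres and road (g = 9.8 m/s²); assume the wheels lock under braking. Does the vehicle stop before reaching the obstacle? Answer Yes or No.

23 km/h ÷ 3.6 = 6.3889 m/s.
a = μg = 0.84 × 9.8 = 8.232 m/s².
Reaction distance = 6.3889 × 1.6 = 10.222 m.
Braking distance = v²/(2a) = 40.818 / 16.464 = 2.479 m.
Total stopping distance = 10.222 + 2.479 = 12.701 m, vs 7 m available — it cannot stop in time and overshoots by 12.701 − 7 = 5.701 m.

No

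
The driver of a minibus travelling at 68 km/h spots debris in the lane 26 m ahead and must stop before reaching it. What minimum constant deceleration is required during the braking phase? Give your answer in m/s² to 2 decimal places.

68 km/h ÷ 3.6 = 18.8889 m/s.
v² = 2a·d ⇒ a = v²/(2d) = 18.8889² / (2 × 26.000) = 356.791 / 52.000 = 6.8614 m/s².

Required deceleration ≈ 6.86 m/s²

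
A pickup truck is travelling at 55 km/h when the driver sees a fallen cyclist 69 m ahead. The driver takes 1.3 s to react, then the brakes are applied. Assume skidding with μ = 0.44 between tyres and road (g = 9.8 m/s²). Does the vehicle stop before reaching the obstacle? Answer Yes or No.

Yes

55 km/h ÷ 3.6 = 15.2778 m/s.
a = μg = 0.44 × 9.8 = 4.312 m/s².
Reaction distance = 15.2778 × 1.3 = 19.861 m.
Braking distance = v²/(2a) = 233.411 / 8.624 = 27.065 m.
Total stopping distance = 19.861 + 27.065 = 46.926 m, vs 69 m available — it stops with 69 − 46.926 = 22.074 m to spare.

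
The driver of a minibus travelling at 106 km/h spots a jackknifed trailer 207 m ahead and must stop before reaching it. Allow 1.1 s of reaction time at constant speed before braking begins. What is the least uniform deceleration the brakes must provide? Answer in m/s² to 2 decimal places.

106 km/h ÷ 3.6 = 29.4444 m/s.
Distance covered during reaction = 29.4444 × 1.1 = 32.389 m.
Distance available for braking: 207 − 32.389 = 174.611 m.
v² = 2a·d ⇒ a = v²/(2d) = 29.4444² / (2 × 174.611) = 866.973 / 349.222 = 2.4826 m/s².

Required deceleration ≈ 2.48 m/s²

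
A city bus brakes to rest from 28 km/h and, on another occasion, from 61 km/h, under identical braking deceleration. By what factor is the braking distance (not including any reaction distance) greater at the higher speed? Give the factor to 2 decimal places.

Factor ≈ 4.75

Braking distance d = v²/(2a), so with a fixed, d ∝ v².
Factor = (61/28)² = 2.1786² = 4.7463.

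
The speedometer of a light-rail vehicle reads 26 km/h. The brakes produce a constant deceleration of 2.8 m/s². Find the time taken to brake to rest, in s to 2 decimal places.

Braking time ≈ 2.58 s

26 km/h ÷ 3.6 = 7.2222 m/s.
Braking time = v/a = 7.2222 / 2.800 = 2.579 s.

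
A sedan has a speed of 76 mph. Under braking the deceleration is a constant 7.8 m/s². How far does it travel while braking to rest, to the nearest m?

76 mph × 0.44704 = 33.9750 m/s.
Braking distance = v²/(2a) = 33.9750² / (2 × 7.800) = 1154.301 / 15.600 = 73.994 m.

Braking distance ≈ 74 m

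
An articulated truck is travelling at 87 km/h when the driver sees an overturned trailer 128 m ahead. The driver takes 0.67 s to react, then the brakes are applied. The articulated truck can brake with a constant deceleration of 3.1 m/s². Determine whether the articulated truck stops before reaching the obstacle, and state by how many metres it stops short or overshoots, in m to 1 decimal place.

87 km/h ÷ 3.6 = 24.1667 m/s.
Reaction distance = 24.1667 × 0.67 = 16.192 m.
Braking distance = v²/(2a) = 584.029 / 6.200 = 94.198 m.
Total stopping distance = 16.192 + 94.198 = 110.390 m, vs 128 m available — it stops with 128 − 110.390 = 17.610 m to spare.

Yes — it stops 17.6 m short of the obstacle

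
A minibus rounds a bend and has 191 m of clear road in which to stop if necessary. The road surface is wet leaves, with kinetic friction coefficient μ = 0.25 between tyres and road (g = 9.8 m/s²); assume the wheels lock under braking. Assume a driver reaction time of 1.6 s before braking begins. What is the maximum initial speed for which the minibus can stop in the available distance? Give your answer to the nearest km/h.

a = μg = 0.25 × 9.8 = 2.450 m/s².
Stopping distance: v·t_r + v²/(2a) = 191 with t_r = 1.6 s and a = 2.450 m/s².
So v² + 7.840 v − 935.90 = 0.
Positive root: v = −a·t_r + √((a·t_r)² + 2a·d) = −3.920 + √(15.366 + 935.90) = 26.9226 m/s.
26.9226 m/s × 3.6 = 96.921 km/h.

Maximum speed ≈ 97 km/h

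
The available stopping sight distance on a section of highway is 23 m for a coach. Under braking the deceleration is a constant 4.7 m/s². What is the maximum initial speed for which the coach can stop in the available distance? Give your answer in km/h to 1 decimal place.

Maximum speed ≈ 52.9 km/h

v²/(2a) = d ⇒ v = √(2 × 4.700 × 23) = √216.20 = 14.7037 m/s.
14.7037 m/s × 3.6 = 52.933 km/h.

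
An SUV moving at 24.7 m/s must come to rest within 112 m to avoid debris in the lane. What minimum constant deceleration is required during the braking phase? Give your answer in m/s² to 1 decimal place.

v² = 2a·d ⇒ a = v²/(2d) = 24.7000² / (2 × 112.000) = 610.090 / 224.000 = 2.7236 m/s².

Required deceleration ≈ 2.7 m/s²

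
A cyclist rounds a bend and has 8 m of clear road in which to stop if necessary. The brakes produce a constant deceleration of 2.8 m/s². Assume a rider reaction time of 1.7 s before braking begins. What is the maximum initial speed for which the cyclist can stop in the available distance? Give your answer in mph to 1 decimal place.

Stopping distance: v·t_r + v²/(2a) = 8 with t_r = 1.7 s and a = 2.800 m/s².
So v² + 9.520 v − 44.80 = 0.
Positive root: v = −a·t_r + √((a·t_r)² + 2a·d) = −4.760 + √(22.658 + 44.80) = 3.4533 m/s.
3.4533 m/s ÷ 0.44704 = 7.725 mph.

Maximum speed ≈ 7.7 mph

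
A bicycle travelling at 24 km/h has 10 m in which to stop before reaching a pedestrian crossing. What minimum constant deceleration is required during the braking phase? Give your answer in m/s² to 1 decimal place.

24 km/h ÷ 3.6 = 6.6667 m/s.
v² = 2a·d ⇒ a = v²/(2d) = 6.6667² / (2 × 10.000) = 44.445 / 20.000 = 2.2222 m/s².

Required deceleration ≈ 2.2 m/s²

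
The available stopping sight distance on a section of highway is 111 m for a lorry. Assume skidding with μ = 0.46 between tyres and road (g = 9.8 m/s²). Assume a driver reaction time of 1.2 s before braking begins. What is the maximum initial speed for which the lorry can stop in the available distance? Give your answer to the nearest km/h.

a = μg = 0.46 × 9.8 = 4.508 m/s².
Stopping distance: v·t_r + v²/(2a) = 111 with t_r = 1.2 s and a = 4.508 m/s².
So v² + 10.819 v − 1000.78 = 0.
Positive root: v = −a·t_r + √((a·t_r)² + 2a·d) = −5.410 + √(29.268 + 1000.78) = 26.6844 m/s.
26.6844 m/s × 3.6 = 96.064 km/h.

Maximum speed ≈ 96 km/h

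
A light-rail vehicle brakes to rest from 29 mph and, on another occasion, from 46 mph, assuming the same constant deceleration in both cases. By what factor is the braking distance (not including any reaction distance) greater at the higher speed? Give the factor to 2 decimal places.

Factor ≈ 2.52

Braking distance d = v²/(2a), so with a fixed, d ∝ v².
Factor = (46/29)² = 1.5862² = 2.5160.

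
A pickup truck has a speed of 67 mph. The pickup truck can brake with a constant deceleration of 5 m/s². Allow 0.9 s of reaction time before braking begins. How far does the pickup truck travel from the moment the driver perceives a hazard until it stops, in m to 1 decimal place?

67 mph × 0.44704 = 29.9517 m/s.
Reaction distance = v·t_r = 29.9517 × 0.9 = 26.957 m.
Braking distance = v²/(2a) = 29.9517² / (2 × 5.000) = 897.104 / 10.000 = 89.710 m.
Total = 26.957 + 89.710 = 116.667 m.

Total stopping distance ≈ 116.7 m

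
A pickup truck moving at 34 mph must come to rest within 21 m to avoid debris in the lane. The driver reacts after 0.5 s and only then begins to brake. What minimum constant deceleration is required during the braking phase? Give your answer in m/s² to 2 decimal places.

34 mph × 0.44704 = 15.1994 m/s.
Distance covered during reaction = 15.1994 × 0.5 = 7.600 m.
Distance available for braking: 21 − 7.600 = 13.400 m.
v² = 2a·d ⇒ a = v²/(2d) = 15.1994² / (2 × 13.400) = 231.022 / 26.800 = 8.6202 m/s².

Required deceleration ≈ 8.62 m/s²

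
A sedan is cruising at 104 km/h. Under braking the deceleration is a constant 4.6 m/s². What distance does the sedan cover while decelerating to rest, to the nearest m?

Braking distance ≈ 91 m

104 km/h ÷ 3.6 = 28.8889 m/s.
Braking distance = v²/(2a) = 28.8889² / (2 × 4.600) = 834.569 / 9.200 = 90.714 m.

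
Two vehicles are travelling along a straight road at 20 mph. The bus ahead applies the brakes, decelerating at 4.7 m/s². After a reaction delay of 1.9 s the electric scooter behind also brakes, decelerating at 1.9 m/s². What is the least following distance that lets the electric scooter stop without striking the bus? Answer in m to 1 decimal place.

Minimum gap ≈ 29.5 m

20 mph × 0.44704 = 8.9408 m/s.
Leader travels v²/(2a_L) = 79.938 / 9.400 = 8.504 m before stopping.
Follower covers v·t_r = 8.9408 × 1.9 = 16.988 m while reacting, then v²/(2a_F) = 79.938 / 3.800 = 21.036 m while braking, for a total of 16.988 + 21.036 = 38.024 m.
Since a_F ≤ a_L and the follower starts braking later, the follower is never slower than the leader, so the closest approach is when both have stopped.
Minimum gap = 38.024 − 8.504 = 29.520 m.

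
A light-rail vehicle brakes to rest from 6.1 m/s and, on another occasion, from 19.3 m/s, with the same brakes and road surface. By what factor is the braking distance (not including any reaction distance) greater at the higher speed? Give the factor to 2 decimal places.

Factor ≈ 10.01

Braking distance d = v²/(2a), so with a fixed, d ∝ v².
Factor = (19.3/6.1)² = 3.1639² = 10.0103.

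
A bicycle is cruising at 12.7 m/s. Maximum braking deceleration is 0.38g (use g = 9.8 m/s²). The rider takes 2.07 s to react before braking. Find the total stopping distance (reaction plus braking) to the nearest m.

Total stopping distance ≈ 48 m

a = 0.38 × 9.8 = 3.724 m/s².
Reaction distance = v·t_r = 12.7000 × 2.07 = 26.289 m.
Braking distance = v²/(2a) = 12.7000² / (2 × 3.724) = 161.290 / 7.448 = 21.655 m.
Total = 26.289 + 21.655 = 47.944 m.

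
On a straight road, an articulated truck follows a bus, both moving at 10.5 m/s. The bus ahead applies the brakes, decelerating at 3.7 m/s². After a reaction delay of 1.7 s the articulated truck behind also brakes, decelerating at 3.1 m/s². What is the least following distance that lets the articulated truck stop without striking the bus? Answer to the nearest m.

Minimum gap ≈ 21 m

Leader travels v²/(2a_L) = 110.250 / 7.400 = 14.899 m before stopping.
Follower covers v·t_r = 10.5000 × 1.7 = 17.850 m while reacting, then v²/(2a_F) = 110.250 / 6.200 = 17.782 m while braking, for a total of 17.850 + 17.782 = 35.632 m.
Since a_F ≤ a_L and the follower starts braking later, the follower is never slower than the leader, so the closest approach is when both have stopped.
Minimum gap = 35.632 − 14.899 = 20.733 m.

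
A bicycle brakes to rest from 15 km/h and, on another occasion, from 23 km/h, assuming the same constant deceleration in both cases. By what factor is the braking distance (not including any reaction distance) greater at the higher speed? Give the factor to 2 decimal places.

Braking distance d = v²/(2a), so with a fixed, d ∝ v².
Factor = (23/15)² = 1.5333² = 2.3510.

Factor ≈ 2.35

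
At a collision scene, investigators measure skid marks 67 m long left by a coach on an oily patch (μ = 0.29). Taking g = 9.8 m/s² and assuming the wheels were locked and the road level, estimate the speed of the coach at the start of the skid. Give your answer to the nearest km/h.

Initial speed ≈ 70 km/h

Deceleration a = μg = 0.29 × 9.8 = 2.842 m/s².
v = √(2a·d) = √(2 × 2.842 × 67) = √380.828 = 19.5148 m/s.
= 19.5148 × 3.6 = 70.253 km/h.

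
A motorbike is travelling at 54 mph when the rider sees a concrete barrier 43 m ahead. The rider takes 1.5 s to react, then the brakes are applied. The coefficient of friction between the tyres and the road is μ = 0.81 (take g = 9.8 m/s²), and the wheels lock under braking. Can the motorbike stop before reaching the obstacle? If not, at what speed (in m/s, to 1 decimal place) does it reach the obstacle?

No — it strikes the obstacle at 21.8 m/s

54 mph × 0.44704 = 24.1402 m/s.
a = μg = 0.81 × 9.8 = 7.938 m/s².
Reaction distance = 24.1402 × 1.5 = 36.210 m.
Braking distance needed to stop: v²/(2a) = 582.749 / 15.876 = 36.706 m, so total needed = 36.210 + 36.706 = 72.916 m > 43 m — it cannot stop.
Distance remaining when braking begins: 43 − 36.210 = 6.790 m.
v² = v₀² − 2a·d = 582.749 − 2 × 7.938 × 6.790 = 474.951 m²/s².
v = √474.951 = 21.793 m/s.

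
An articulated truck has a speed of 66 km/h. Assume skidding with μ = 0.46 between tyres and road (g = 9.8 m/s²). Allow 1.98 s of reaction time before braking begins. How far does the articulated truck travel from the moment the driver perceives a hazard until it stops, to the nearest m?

Total stopping distance ≈ 74 m

66 km/h ÷ 3.6 = 18.3333 m/s.
a = μg = 0.46 × 9.8 = 4.508 m/s².
Reaction distance = v·t_r = 18.3333 × 1.98 = 36.300 m.
Braking distance = v²/(2a) = 18.3333² / (2 × 4.508) = 336.110 / 9.016 = 37.279 m.
Total = 36.300 + 37.279 = 73.579 m.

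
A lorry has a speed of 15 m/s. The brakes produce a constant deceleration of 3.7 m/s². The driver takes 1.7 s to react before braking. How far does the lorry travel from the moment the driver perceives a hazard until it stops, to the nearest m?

Total stopping distance ≈ 56 m

Reaction distance = v·t_r = 15.0000 × 1.7 = 25.500 m.
Braking distance = v²/(2a) = 15.0000² / (2 × 3.700) = 225.000 / 7.400 = 30.405 m.
Total = 25.500 + 30.405 = 55.905 m.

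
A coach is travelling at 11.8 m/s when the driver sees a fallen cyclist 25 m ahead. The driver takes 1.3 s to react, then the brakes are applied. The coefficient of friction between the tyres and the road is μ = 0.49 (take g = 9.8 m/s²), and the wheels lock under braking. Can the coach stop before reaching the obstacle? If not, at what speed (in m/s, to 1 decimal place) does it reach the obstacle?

a = μg = 0.49 × 9.8 = 4.802 m/s².
Reaction distance = 11.8000 × 1.3 = 15.340 m.
Braking distance needed to stop: v²/(2a) = 139.240 / 9.604 = 14.498 m, so total needed = 15.340 + 14.498 = 29.838 m > 25 m — it cannot stop.
Distance remaining when braking begins: 25 − 15.340 = 9.660 m.
v² = v₀² − 2a·d = 139.240 − 2 × 4.802 × 9.660 = 46.465 m²/s².
v = √46.465 = 6.817 m/s.

No — it strikes the obstacle at 6.8 m/s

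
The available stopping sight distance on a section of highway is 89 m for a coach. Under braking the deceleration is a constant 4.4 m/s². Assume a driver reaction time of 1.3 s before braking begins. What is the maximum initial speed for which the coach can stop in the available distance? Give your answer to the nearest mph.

Maximum speed ≈ 51 mph

Stopping distance: v·t_r + v²/(2a) = 89 with t_r = 1.3 s and a = 4.400 m/s².
So v² + 11.440 v − 783.20 = 0.
Positive root: v = −a·t_r + √((a·t_r)² + 2a·d) = −5.720 + √(32.718 + 783.20) = 22.8443 m/s.
22.8443 m/s ÷ 0.44704 = 51.101 mph.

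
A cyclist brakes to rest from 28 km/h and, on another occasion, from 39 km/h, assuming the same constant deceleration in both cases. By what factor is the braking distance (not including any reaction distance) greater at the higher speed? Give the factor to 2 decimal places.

Factor ≈ 1.94

Braking distance d = v²/(2a), so with a fixed, d ∝ v².
Factor = (39/28)² = 1.3929² = 1.9402.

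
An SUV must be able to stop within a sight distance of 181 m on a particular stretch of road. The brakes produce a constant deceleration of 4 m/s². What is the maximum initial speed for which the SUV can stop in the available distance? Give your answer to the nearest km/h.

Maximum speed ≈ 137 km/h

v²/(2a) = d ⇒ v = √(2 × 4.000 × 181) = √1448.00 = 38.0526 m/s.
38.0526 m/s × 3.6 = 136.989 km/h.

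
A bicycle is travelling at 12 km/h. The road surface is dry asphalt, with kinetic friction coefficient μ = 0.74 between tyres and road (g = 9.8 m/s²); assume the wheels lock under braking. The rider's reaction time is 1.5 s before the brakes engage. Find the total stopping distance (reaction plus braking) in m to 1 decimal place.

12 km/h ÷ 3.6 = 3.3333 m/s.
a = μg = 0.74 × 9.8 = 7.252 m/s².
Reaction distance = v·t_r = 3.3333 × 1.5 = 5.000 m.
Braking distance = v²/(2a) = 3.3333² / (2 × 7.252) = 11.111 / 14.504 = 0.766 m.
Total = 5.000 + 0.766 = 5.766 m.

Total stopping distance ≈ 5.8 m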